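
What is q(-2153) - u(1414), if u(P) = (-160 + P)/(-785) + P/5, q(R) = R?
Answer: -1910849/785 ≈ -2434.2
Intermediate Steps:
u(P) = 32/157 + 156*P/785 (u(P) = (-160 + P)*(-1/785) + P*(⅕) = (32/157 - P/785) + P/5 = 32/157 + 156*P/785)
q(-2153) - u(1414) = -2153 - (32/157 + (156/785)*1414) = -2153 - (32/157 + 220584/785) = -2153 - 1*220744/785 = -2153 - 220744/785 = -1910849/785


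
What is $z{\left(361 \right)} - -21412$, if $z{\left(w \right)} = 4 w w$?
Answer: $542696$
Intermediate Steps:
$z{\left(w \right)} = 4 w^{2}$
$z{\left(361 \right)} - -21412 = 4 \cdot 361^{2} - -21412 = 4 \cdot 130321 + 21412 = 521284 + 21412 = 542696$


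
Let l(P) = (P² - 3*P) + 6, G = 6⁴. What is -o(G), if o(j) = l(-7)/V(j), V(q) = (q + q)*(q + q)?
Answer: -19/1679616 ≈ -1.1312e-5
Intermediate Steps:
G = 1296
V(q) = 4*q² (V(q) = (2*q)*(2*q) = 4*q²)
l(P) = 6 + P² - 3*P
o(j) = 19/j² (o(j) = (6 + (-7)² - 3*(-7))/((4*j²)) = (6 + 49 + 21)*(1/(4*j²)) = 76*(1/(4*j²)) = 19/j²)
-o(G) = -19/1296² = -19/1679616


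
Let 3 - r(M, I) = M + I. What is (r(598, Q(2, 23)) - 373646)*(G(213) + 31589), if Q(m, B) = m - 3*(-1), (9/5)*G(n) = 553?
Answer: -107433302236/9 ≈ -1.1937e+10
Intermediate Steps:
G(n) = 2765/9 (G(n) = (5/9)*553 = 2765/9)
Q(m, B) = 3 + m (Q(m, B) = m - 1*(-3) = m + 3 = 3 + m)
r(M, I) = 3 - I - M (r(M, I) = 3 - (M + I) = 3 - (I + M) = 3 + (-I - M) = 3 - I - M)
(r(598, Q(2, 23)) - 373646)*(G(213) + 31589) = ((3 - (3 + 2) - 1*598) - 373646)*(2765/9 + 31589) = ((3 - 1*5 - 598) - 373646)*(287066/9) = ((3 - 5 - 598) - 373646)*(287066/9) = (-600 - 373646)*(287066/9) = -374246*287066/9 = -107433302236/9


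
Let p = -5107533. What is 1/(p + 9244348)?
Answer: 1/4136815 ≈ 2.4173e-7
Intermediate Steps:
1/(p + 9244348) = 1/(-5107533 + 9244348) = 1/4136815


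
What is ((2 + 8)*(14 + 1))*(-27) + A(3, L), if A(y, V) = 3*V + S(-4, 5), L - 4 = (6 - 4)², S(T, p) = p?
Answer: -4021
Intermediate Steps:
L = 8 (L = 4 + (6 - 4)² = 4 + 2² = 4 + 4 = 8)
A(y, V) = 5 + 3*V (A(y, V) = 3*V + 5 = 5 + 3*V)
((2 + 8)*(14 + 1))*(-27) + A(3, L) = ((2 + 8)*(14 + 1))*(-27) + (5 + 3*8) = (10*15)*(-27) + (5 + 24) = 150*(-27) + 29 = -4050 + 29 = -4021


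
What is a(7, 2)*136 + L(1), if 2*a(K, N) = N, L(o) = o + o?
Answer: 138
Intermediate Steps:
L(o) = 2*o
a(K, N) = N/2
a(7, 2)*136 + L(1) = ((1/2)*2)*136 + 2*1 = 1*136 + 2 = 136 + 2 = 138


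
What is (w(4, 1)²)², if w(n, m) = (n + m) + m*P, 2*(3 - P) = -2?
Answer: 6561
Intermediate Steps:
P = 4 (P = 3 - ½*(-2) = 3 + 1 = 4)
w(n, m) = n + 5*m (w(n, m) = (n + m) + m*4 = (m + n) + 4*m = n + 5*m)
(w(4, 1)²)² = ((4 + 5*1)²)² = ((4 + 5)²)² = (9²)² = 81² = 6561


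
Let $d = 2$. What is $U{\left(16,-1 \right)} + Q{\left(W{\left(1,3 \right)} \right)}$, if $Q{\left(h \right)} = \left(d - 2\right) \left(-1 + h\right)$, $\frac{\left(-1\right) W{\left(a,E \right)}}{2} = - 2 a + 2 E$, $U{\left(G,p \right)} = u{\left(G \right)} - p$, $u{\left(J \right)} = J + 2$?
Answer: $19$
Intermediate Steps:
$u{\left(J \right)} = 2 + J$
$U{\left(G,p \right)} = 2 + G - p$ ($U{\left(G,p \right)} = \left(2 + G\right) - p = 2 + G - p$)
$W{\left(a,E \right)} = - 4 E + 4 a$ ($W{\left(a,E \right)} = - 2 \left(- 2 a + 2 E\right) = - 4 E + 4 a$)
$Q{\left(h \right)} = 0$ ($Q{\left(h \right)} = \left(2 - 2\right) \left(-1 + h\right) = 0 \left(-1 + h\right) = 0$)
$U{\left(16,-1 \right)} + Q{\left(W{\left(1,3 \right)} \right)} = \left(2 + 16 - -1\right) + 0 = \left(2 + 16 + 1\right) + 0 = 19 + 0 = 19$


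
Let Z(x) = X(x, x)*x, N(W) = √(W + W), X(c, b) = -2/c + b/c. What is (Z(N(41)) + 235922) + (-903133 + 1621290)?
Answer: 954077 + √82 ≈ 9.5409e+5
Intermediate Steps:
N(W) = √2*√W (N(W) = √(2*W) = √2*√W)
Z(x) = -2 + x (Z(x) = ((-2 + x)/x)*x = -2 + x)
(Z(N(41)) + 235922) + (-903133 + 1621290) = ((-2 + √2*√41) + 235922) + (-903133 + 1621290) = ((-2 + √82) + 235922) + 718157 = (235920 + √82) + 718157 = 954077 + √82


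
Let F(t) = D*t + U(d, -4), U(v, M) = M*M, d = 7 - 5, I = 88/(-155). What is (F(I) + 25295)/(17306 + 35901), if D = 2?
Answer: 356639/749735 ≈ 0.47569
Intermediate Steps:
I = -88/155 (I = 88*(-1/155) = -88/155 ≈ -0.56774)
d = 2
U(v, M) = M²
F(t) = 16 + 2*t (F(t) = 2*t + (-4)² = 2*t + 16 = 16 + 2*t)
(F(I) + 25295)/(17306 + 35901) = ((16 + 2*(-88/155)) + 25295)/(17306 + 35901) = ((16 - 176/155) + 25295)/53207 = (2304/155 + 25295)*(1/53207) = (3923029/155)*(1/53207) = 356639/749735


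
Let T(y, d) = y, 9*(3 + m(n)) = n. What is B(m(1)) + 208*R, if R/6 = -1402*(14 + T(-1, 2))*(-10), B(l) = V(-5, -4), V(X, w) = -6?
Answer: 227460474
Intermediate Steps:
m(n) = -3 + n/9
B(l) = -6
R = 1093560 (R = 6*(-1402*(14 - 1)*(-10)) = 6*(-1402*13*(-10)) = 6*(-1402/(1/(-130))) = 6*(-1402/(-1/130)) = 6*(-1402*(-130)) = 6*182260 = 1093560)
B(m(1)) + 208*R = -6 + 208*1093560 = -6 + 227460480 = 227460474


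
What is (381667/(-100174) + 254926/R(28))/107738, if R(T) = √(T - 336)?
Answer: -381667/10792546412 - 18209*I*√77/1185118 ≈ -3.5364e-5 - 0.13482*I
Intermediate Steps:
R(T) = √(-336 + T)
(381667/(-100174) + 254926/R(28))/107738 = (381667/(-100174) + 254926/(√(-336 + 28)))/107738 = (381667*(-1/100174) + 254926/(√(-308)))*(1/107738) = (-381667/100174 + 254926/((2*I*√77)))*(1/107738) = (-381667/100174 + 254926*(-I*√77/154))*(1/107738) = (-381667/100174 - 18209*I*√77/11)*(1/107738) = -381667/10792546412 - 18209*I*√77/1185118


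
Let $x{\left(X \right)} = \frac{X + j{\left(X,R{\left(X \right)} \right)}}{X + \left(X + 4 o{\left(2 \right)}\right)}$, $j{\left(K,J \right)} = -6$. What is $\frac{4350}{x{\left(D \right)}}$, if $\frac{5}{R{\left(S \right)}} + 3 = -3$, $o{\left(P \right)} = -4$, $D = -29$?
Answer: $\frac{64380}{7} \approx 9197.1$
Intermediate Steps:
$R{\left(S \right)} = - \frac{5}{6}$ ($R{\left(S \right)} = \frac{5}{-3 - 3} = \frac{5}{-6} = 5 \left(- \frac{1}{6}\right) = - \frac{5}{6}$)
$x{\left(X \right)} = \frac{-6 + X}{-16 + 2 X}$ ($x{\left(X \right)} = \frac{X - 6}{X + \left(X + 4 \left(-4\right)\right)} = \frac{-6 + X}{X + \left(X - 16\right)} = \frac{-6 + X}{X + \left(-16 + X\right)} = \frac{-6 + X}{-16 + 2 X}$)
$\frac{4350}{x{\left(D \right)}} = \frac{4350}{\frac{1}{2} \frac{1}{-8 - 29} \left(-6 - 29\right)} = \frac{4350}{\frac{1}{2} \frac{1}{-37} \left(-35\right)} = \frac{4350}{\frac{1}{2} \left(- \frac{1}{37}\right) \left(-35\right)} = \frac{4350}{\frac{35}{74}} = 4350 \cdot \frac{74}{35} = \frac{64380}{7}$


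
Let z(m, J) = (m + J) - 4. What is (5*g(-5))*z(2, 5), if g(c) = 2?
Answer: 30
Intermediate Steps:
z(m, J) = -4 + J + m (z(m, J) = (J + m) - 4 = -4 + J + m)
(5*g(-5))*z(2, 5) = (5*2)*(-4 + 5 + 2) = 10*3 = 30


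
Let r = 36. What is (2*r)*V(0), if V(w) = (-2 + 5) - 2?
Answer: 72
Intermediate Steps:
V(w) = 1 (V(w) = 3 - 2 = 1)
(2*r)*V(0) = (2*36)*1 = 72*1 = 72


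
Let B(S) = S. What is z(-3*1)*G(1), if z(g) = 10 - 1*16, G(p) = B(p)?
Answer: -6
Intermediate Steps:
G(p) = p
z(g) = -6 (z(g) = 10 - 16 = -6)
z(-3*1)*G(1) = -6*1 = -6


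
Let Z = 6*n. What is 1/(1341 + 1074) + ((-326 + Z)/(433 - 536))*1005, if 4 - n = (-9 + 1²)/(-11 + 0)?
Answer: 8179243883/2736195 ≈ 2989.3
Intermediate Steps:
n = 36/11 (n = 4 - (-9 + 1²)/(-11 + 0) = 4 - (-9 + 1)/(-11) = 4 - (-8)*(-1)/11 = 4 - 1*8/11 = 4 - 8/11 = 36/11 ≈ 3.2727)
Z = 216/11 (Z = 6*(36/11) = 216/11 ≈ 19.636)
1/(1341 + 1074) + ((-326 + Z)/(433 - 536))*1005 = 1/(1341 + 1074) + ((-326 + 216/11)/(433 - 536))*1005 = 1/2415 - 3370/11/(-103)*1005 = 1/2415 - 3370/11*(-1/103)*1005 = 1/2415 + (3370/1133)*1005 = 1/2415 + 3386850/1133 = 8179243883/2736195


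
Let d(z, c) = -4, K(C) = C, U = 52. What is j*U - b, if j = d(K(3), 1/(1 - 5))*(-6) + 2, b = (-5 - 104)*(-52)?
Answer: -4316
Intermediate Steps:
b = 5668 (b = -109*(-52) = 5668)
j = 26 (j = -4*(-6) + 2 = 24 + 2 = 26)
j*U - b = 26*52 - 1*5668 = 1352 - 5668 = -4316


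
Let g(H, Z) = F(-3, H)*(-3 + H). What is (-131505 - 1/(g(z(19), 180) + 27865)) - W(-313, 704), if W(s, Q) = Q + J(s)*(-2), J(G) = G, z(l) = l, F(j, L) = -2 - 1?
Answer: -3695071196/27817 ≈ -1.3284e+5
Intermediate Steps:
F(j, L) = -3
g(H, Z) = 9 - 3*H (g(H, Z) = -3*(-3 + H) = 9 - 3*H)
W(s, Q) = Q - 2*s (W(s, Q) = Q + s*(-2) = Q - 2*s)
(-131505 - 1/(g(z(19), 180) + 27865)) - W(-313, 704) = (-131505 - 1/((9 - 3*19) + 27865)) - (704 - 2*(-313)) = (-131505 - 1/((9 - 57) + 27865)) - (704 + 626) = (-131505 - 1/(-48 + 27865)) - 1*1330 = (-131505 - 1/27817) - 1330 = -3658074586/27817 - 1330 = -3695071196/27817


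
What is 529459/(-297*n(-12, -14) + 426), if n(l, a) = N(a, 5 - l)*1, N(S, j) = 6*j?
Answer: -529459/29868 ≈ -17.727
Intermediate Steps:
n(l, a) = 30 - 6*l (n(l, a) = (6*(5 - l))*1 = (30 - 6*l)*1 = 30 - 6*l)
529459/(-297*n(-12, -14) + 426) = 529459/(-297*(30 - 6*(-12)) + 426) = 529459/(-297*(30 + 72) + 426) = 529459/(-297*102 + 426) = 529459/(-30294 + 426) = 529459/(-29868) = 529459*(-1/29868) = -529459/29868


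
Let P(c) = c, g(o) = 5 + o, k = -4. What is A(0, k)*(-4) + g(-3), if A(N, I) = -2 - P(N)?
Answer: 10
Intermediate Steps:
A(N, I) = -2 - N
A(0, k)*(-4) + g(-3) = (-2 - 1*0)*(-4) + (5 - 3) = (-2 + 0)*(-4) + 2 = -2*(-4) + 2 = 8 + 2 = 10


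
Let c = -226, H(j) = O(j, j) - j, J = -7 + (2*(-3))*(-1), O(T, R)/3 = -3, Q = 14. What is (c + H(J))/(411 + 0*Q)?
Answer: -78/137 ≈ -0.56934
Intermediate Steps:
O(T, R) = -9 (O(T, R) = 3*(-3) = -9)
J = -1 (J = -7 - 6*(-1) = -7 + 6 = -1)
H(j) = -9 - j
(c + H(J))/(411 + 0*Q) = (-226 + (-9 - 1*(-1)))/(411 + 0*14) = (-226 + (-9 + 1))/(411 + 0) = (-226 - 8)/411 = -234*1/411 = -78/137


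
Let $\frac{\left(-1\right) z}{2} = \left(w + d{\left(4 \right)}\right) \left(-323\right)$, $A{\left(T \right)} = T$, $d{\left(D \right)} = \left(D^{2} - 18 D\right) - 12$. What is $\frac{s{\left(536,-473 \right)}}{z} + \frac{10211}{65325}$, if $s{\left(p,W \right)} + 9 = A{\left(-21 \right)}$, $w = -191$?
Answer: $\frac{855201502}{5464893525} \approx 0.15649$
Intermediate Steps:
$d{\left(D \right)} = -12 + D^{2} - 18 D$
$s{\left(p,W \right)} = -30$ ($s{\left(p,W \right)} = -9 - 21 = -30$)
$z = -167314$ ($z = - 2 \left(-191 - \left(84 - 16\right)\right) \left(-323\right) = - 2 \left(-191 - 68\right) \left(-323\right) = - 2 \left(\left(-259\right) \left(-323\right)\right) = \left(-2\right) 83657 = -167314$)
$\frac{s{\left(536,-473 \right)}}{z} + \frac{10211}{65325} = - \frac{30}{-167314} + \frac{10211}{65325} = \left(-30\right) \left(- \frac{1}{167314}\right) + 10211 \cdot \frac{1}{65325} = \frac{15}{83657} + \frac{10211}{65325} = \frac{855201502}{5464893525}$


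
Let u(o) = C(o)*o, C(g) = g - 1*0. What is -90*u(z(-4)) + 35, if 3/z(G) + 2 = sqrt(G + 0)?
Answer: 35 - 405*I/4 ≈ 35.0 - 101.25*I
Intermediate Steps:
C(g) = g (C(g) = g + 0 = g)
z(G) = 3/(-2 + sqrt(G)) (z(G) = 3/(-2 + sqrt(G + 0)) = 3/(-2 + sqrt(G)))
u(o) = o**2 (u(o) = o*o = o**2)
-90*u(z(-4)) + 35 = -90*9/(-2 + sqrt(-4))**2 + 35 = -90*9/(-2 + 2*I)**2 + 35 = -90*9*(-2 - 2*I)**2/64 + 35 = -405*(-2 - 2*I)**2/32 + 35 = 35 - 405*(-2 - 2*I)**2/32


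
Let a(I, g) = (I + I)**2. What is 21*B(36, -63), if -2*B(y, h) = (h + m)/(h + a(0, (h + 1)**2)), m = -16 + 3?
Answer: -38/3 ≈ -12.667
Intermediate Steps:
m = -13
a(I, g) = 4*I**2 (a(I, g) = (2*I)**2 = 4*I**2)
B(y, h) = -(-13 + h)/(2*h) (B(y, h) = -(h - 13)/(2*(h + 4*0**2)) = -(-13 + h)/(2*(h + 4*0)) = -(-13 + h)/(2*(h + 0)) = -(-13 + h)/(2*h))
21*B(36, -63) = 21*((1/2)*(13 - 1*(-63))/(-63)) = 21*((1/2)*(-1/63)*(13 + 63)) = 21*((1/2)*(-1/63)*76) = 21*(-38/63) = -38/3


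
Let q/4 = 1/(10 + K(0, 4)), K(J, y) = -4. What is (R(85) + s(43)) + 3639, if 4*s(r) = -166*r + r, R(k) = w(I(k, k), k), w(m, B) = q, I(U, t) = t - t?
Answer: 22391/12 ≈ 1865.9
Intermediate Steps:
I(U, t) = 0
q = 2/3 (q = 4/(10 - 4) = 4/6 = 4*(1/6) = 2/3 ≈ 0.66667)
w(m, B) = 2/3
R(k) = 2/3
s(r) = -165*r/4 (s(r) = (-166*r + r)/4 = (-165*r)/4 = -165*r/4)
(R(85) + s(43)) + 3639 = (2/3 - 165/4*43) + 3639 = (2/3 - 7095/4) + 3639 = -21277/12 + 3639 = 22391/12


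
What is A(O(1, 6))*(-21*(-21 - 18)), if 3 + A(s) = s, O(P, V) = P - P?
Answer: -2457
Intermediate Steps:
O(P, V) = 0
A(s) = -3 + s
A(O(1, 6))*(-21*(-21 - 18)) = (-3 + 0)*(-21*(-21 - 18)) = -(-63)*(-39) = -3*819 = -2457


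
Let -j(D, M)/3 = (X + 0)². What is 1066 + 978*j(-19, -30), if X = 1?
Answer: -1868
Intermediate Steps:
j(D, M) = -3 (j(D, M) = -3*(1 + 0)² = -3*1² = -3*1 = -3)
1066 + 978*j(-19, -30) = 1066 + 978*(-3) = 1066 - 2934 = -1868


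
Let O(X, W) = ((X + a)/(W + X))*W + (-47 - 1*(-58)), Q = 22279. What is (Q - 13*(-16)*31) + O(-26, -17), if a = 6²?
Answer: 1235904/43 ≈ 28742.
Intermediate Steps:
a = 36
O(X, W) = 11 + W*(36 + X)/(W + X) (O(X, W) = ((X + 36)/(W + X))*W + (-47 - 1*(-58)) = ((36 + X)/(W + X))*W + (-47 + 58) = ((36 + X)/(W + X))*W + 11 = W*(36 + X)/(W + X) + 11 = 11 + W*(36 + X)/(W + X))
(Q - 13*(-16)*31) + O(-26, -17) = (22279 - 13*(-16)*31) + (11*(-26) + 47*(-17) - 17*(-26))/(-17 - 26) = (22279 + 208*31) + (-286 - 799 + 442)/(-43) = (22279 + 6448) - 1/43*(-643) = 28727 + 643/43 = 1235904/43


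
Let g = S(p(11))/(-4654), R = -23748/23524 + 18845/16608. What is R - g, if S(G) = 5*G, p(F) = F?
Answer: 31135288243/227281924896 ≈ 0.13699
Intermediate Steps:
R = 12225749/97671648 (R = -23748*1/23524 + 18845*(1/16608) = -5937/5881 + 18845/16608 = 12225749/97671648 ≈ 0.12517)
g = -55/4654 (g = (5*11)/(-4654) = 55*(-1/4654) = -55/4654 ≈ -0.011818)
R - g = 12225749/97671648 - 1*(-55/4654) = 12225749/97671648 + 55/4654 = 31135288243/227281924896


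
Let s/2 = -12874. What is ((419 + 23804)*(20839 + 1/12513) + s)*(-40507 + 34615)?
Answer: -12404680430158640/4171 ≈ -2.9740e+12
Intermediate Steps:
s = -25748 (s = 2*(-12874) = -25748)
((419 + 23804)*(20839 + 1/12513) + s)*(-40507 + 34615) = ((419 + 23804)*(20839 + 1/12513) - 25748)*(-40507 + 34615) = (24223*(20839 + 1/12513) - 25748)*(-5892) = (24223*(260758408/12513) - 25748)*(-5892) = (6316350916984/12513 - 25748)*(-5892) = (6316028732260/12513)*(-5892) = -12404680430158640/4171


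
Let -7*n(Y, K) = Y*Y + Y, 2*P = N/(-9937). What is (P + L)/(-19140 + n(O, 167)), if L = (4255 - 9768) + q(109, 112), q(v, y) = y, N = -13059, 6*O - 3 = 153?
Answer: 751284905/2676670068 ≈ 0.28068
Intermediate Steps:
O = 26 (O = ½ + (⅙)*153 = ½ + 51/2 = 26)
L = -5401 (L = (4255 - 9768) + 112 = -5513 + 112 = -5401)
P = 13059/19874 (P = (-13059/(-9937))/2 = (-13059*(-1/9937))/2 = (½)*(13059/9937) = 13059/19874 ≈ 0.65709)
n(Y, K) = -Y/7 - Y²/7 (n(Y, K) = -(Y*Y + Y)/7 = -(Y² + Y)/7 = -(Y + Y²)/7 = -Y/7 - Y²/7)
(P + L)/(-19140 + n(O, 167)) = (13059/19874 - 5401)/(-19140 - ⅐*26*(1 + 26)) = -107326415/(19874*(-19140 - ⅐*26*27)) = -107326415/(19874*(-19140 - 702/7)) = -107326415/(19874*(-134682/7)) = -107326415/19874*(-7/134682) = 751284905/2676670068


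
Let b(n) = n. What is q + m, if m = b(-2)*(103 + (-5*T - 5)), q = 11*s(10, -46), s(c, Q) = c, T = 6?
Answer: -26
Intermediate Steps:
q = 110 (q = 11*10 = 110)
m = -136 (m = -2*(103 + (-5*6 - 5)) = -2*(103 + (-30 - 5)) = -2*(103 - 35) = -2*68 = -136)
q + m = 110 - 136 = -26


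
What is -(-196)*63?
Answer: 12348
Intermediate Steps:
-(-196)*63 = -4*(-3087) = 12348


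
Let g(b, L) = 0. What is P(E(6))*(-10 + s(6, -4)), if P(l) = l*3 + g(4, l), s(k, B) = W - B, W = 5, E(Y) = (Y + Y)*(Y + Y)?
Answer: -432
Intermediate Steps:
E(Y) = 4*Y**2 (E(Y) = (2*Y)*(2*Y) = 4*Y**2)
s(k, B) = 5 - B
P(l) = 3*l (P(l) = l*3 + 0 = 3*l + 0 = 3*l)
P(E(6))*(-10 + s(6, -4)) = (3*(4*6**2))*(-10 + (5 - 1*(-4))) = (3*(4*36))*(-10 + (5 + 4)) = (3*144)*(-10 + 9) = 432*(-1) = -432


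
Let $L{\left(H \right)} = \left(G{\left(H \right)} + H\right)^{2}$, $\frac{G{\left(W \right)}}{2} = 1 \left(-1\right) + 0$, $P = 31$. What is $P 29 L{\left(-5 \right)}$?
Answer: $44051$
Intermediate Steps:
$G{\left(W \right)} = -2$ ($G{\left(W \right)} = 2 \left(1 \left(-1\right) + 0\right) = 2 \left(-1 + 0\right) = 2 \left(-1\right) = -2$)
$L{\left(H \right)} = \left(-2 + H\right)^{2}$
$P 29 L{\left(-5 \right)} = 31 \cdot 29 \left(-2 - 5\right)^{2} = 899 \left(-7\right)^{2} = 899 \cdot 49 = 44051$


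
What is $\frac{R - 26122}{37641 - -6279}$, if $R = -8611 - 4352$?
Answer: $- \frac{7817}{8784} \approx -0.88991$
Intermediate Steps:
$R = -12963$ ($R = -8611 - 4352 = -12963$)
$\frac{R - 26122}{37641 - -6279} = \frac{-12963 - 26122}{37641 - -6279} = \frac{-12963 - 26122}{37641 + \left(-2038 + 8317\right)} = - \frac{39085}{37641 + 6279} = - \frac{39085}{43920} = \left(-39085\right) \frac{1}{43920} = - \frac{7817}{8784}$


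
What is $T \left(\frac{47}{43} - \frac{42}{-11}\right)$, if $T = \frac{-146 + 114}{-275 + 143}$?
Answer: $\frac{18584}{15609} \approx 1.1906$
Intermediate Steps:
$T = \frac{8}{33}$ ($T = - \frac{32}{-132} = \left(-32\right) \left(- \frac{1}{132}\right) = \frac{8}{33} \approx 0.24242$)
$T \left(\frac{47}{43} - \frac{42}{-11}\right) = \frac{8 \left(\frac{47}{43} - \frac{42}{-11}\right)}{33} = \frac{8 \left(47 \cdot \frac{1}{43} - - \frac{42}{11}\right)}{33} = \frac{8 \left(\frac{47}{43} + \frac{42}{11}\right)}{33} = \frac{8}{33} \cdot \frac{2323}{473} = \frac{18584}{15609}$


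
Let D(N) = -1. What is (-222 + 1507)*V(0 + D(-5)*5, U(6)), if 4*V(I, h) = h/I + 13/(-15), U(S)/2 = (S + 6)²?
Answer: -225389/12 ≈ -18782.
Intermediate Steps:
U(S) = 2*(6 + S)² (U(S) = 2*(S + 6)² = 2*(6 + S)²)
V(I, h) = -13/60 + h/(4*I) (V(I, h) = (h/I + 13/(-15))/4 = (h/I + 13*(-1/15))/4 = (h/I - 13/15)/4 = (-13/15 + h/I)/4 = -13/60 + h/(4*I))
(-222 + 1507)*V(0 + D(-5)*5, U(6)) = (-222 + 1507)*(-13/60 + (2*(6 + 6)²)/(4*(0 - 1*5))) = 1285*(-13/60 + (2*12²)/(4*(0 - 5))) = 1285*(-13/60 + (¼)*(2*144)/(-5)) = 1285*(-13/60 + (¼)*288*(-⅕)) = 1285*(-13/60 - 72/5) = 1285*(-877/60) = -225389/12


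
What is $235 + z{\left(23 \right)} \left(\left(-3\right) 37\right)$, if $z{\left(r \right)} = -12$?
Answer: $1567$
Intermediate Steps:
$235 + z{\left(23 \right)} \left(\left(-3\right) 37\right) = 235 - 12 \left(\left(-3\right) 37\right) = 235 - -1332 = 235 + 1332 = 1567$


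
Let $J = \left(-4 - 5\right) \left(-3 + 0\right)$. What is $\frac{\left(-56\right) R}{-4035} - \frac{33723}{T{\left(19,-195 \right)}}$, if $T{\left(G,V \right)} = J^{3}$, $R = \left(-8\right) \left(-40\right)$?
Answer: $\frac{534931}{196101} \approx 2.7278$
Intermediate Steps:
$J = 27$ ($J = \left(-9\right) \left(-3\right) = 27$)
$R = 320$
$T{\left(G,V \right)} = 19683$ ($T{\left(G,V \right)} = 27^{3} = 19683$)
$\frac{\left(-56\right) R}{-4035} - \frac{33723}{T{\left(19,-195 \right)}} = \frac{\left(-56\right) 320}{-4035} - \frac{33723}{19683} = \left(-17920\right) \left(- \frac{1}{4035}\right) - \frac{1249}{729} = \frac{3584}{807} - \frac{1249}{729} = \frac{534931}{196101}$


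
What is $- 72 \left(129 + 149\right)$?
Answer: $-20016$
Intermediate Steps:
$- 72 \left(129 + 149\right) = \left(-72\right) 278 = -20016$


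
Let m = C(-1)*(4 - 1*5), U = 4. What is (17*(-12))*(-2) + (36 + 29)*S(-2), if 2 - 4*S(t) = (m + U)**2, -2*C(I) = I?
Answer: 3863/16 ≈ 241.44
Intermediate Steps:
C(I) = -I/2
m = -1/2 (m = (-1/2*(-1))*(4 - 1*5) = (4 - 5)/2 = (1/2)*(-1) = -1/2 ≈ -0.50000)
S(t) = -41/16 (S(t) = 1/2 - (-1/2 + 4)**2/4 = 1/2 - (7/2)**2/4 = 1/2 - 1/4*49/4 = 1/2 - 49/16 = -41/16)
(17*(-12))*(-2) + (36 + 29)*S(-2) = (17*(-12))*(-2) + (36 + 29)*(-41/16) = -204*(-2) + 65*(-41/16) = 408 - 2665/16 = 3863/16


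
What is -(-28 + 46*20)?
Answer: -892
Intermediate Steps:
-(-28 + 46*20) = -(-28 + 920) = -1*892 = -892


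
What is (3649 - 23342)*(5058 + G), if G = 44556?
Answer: -977048502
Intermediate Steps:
(3649 - 23342)*(5058 + G) = (3649 - 23342)*(5058 + 44556) = -19693*49614 = -977048502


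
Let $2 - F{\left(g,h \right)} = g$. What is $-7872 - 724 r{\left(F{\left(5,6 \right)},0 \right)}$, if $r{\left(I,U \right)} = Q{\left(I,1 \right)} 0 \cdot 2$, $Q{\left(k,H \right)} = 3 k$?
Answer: $-7872$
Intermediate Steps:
$F{\left(g,h \right)} = 2 - g$
$r{\left(I,U \right)} = 0$ ($r{\left(I,U \right)} = 3 I 0 \cdot 2 = 0 \cdot 2 = 0$)
$-7872 - 724 r{\left(F{\left(5,6 \right)},0 \right)} = -7872 - 724 \cdot 0 = -7872 - 0 = -7872 + 0 = -7872$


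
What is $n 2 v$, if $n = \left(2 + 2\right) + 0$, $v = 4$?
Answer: $32$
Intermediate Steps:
$n = 4$ ($n = 4 + 0 = 4$)
$n 2 v = 4 \cdot 2 \cdot 4 = 8 \cdot 4 = 32$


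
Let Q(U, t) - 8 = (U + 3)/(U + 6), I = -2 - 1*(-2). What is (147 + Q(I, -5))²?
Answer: 96721/4 ≈ 24180.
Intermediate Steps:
I = 0 (I = -2 + 2 = 0)
Q(U, t) = 8 + (3 + U)/(6 + U) (Q(U, t) = 8 + (U + 3)/(U + 6) = 8 + (3 + U)/(6 + U))
(147 + Q(I, -5))² = (147 + 3*(17 + 3*0)/(6 + 0))² = (147 + 3*(17 + 0)/6)² = (147 + 3*(⅙)*17)² = (147 + 17/2)² = (311/2)² = 96721/4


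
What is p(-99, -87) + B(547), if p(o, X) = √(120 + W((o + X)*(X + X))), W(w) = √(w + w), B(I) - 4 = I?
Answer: 551 + √(120 + 6*√1798) ≈ 570.35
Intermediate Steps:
B(I) = 4 + I
W(w) = √2*√w (W(w) = √(2*w) = √2*√w)
p(o, X) = √(120 + 2*√(X*(X + o))) (p(o, X) = √(120 + √2*√((o + X)*(X + X))) = √(120 + √2*√((X + o)*(2*X))) = √(120 + √2*√(2*X*(X + o))) = √(120 + √2*(√2*√(X*(X + o)))) = √(120 + 2*√(X*(X + o))))
p(-99, -87) + B(547) = √(120 + 2*√(-87*(-87 - 99))) + (4 + 547) = √(120 + 2*√(-87*(-186))) + 551 = √(120 + 2*√16182) + 551 = √(120 + 2*(3*√1798)) + 551 = √(120 + 6*√1798) + 551 = 551 + √(120 + 6*√1798)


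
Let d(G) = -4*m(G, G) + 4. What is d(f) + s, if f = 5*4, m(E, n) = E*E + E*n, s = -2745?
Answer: -5941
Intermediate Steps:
m(E, n) = E² + E*n
f = 20
d(G) = 4 - 8*G² (d(G) = -4*G*(G + G) + 4 = -4*G*2*G + 4 = -8*G² + 4 = 4 - 8*G²)
d(f) + s = (4 - 8*20²) - 2745 = (4 - 8*400) - 2745 = (4 - 3200) - 2745 = -3196 - 2745 = -5941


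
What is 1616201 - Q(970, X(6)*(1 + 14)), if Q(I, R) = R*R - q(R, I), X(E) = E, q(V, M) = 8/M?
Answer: 779928989/485 ≈ 1.6081e+6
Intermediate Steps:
Q(I, R) = R² - 8/I (Q(I, R) = R*R - 8/I = R² - 8/I)
1616201 - Q(970, X(6)*(1 + 14)) = 1616201 - ((6*(1 + 14))² - 8/970) = 1616201 - ((6*15)² - 8*1/970) = 1616201 - (90² - 4/485) = 1616201 - (8100 - 4/485) = 1616201 - 1*3928496/485 = 1616201 - 3928496/485 = 779928989/485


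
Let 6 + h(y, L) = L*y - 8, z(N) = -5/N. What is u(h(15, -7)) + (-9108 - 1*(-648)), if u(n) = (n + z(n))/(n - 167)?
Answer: -143956742/17017 ≈ -8459.6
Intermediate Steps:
h(y, L) = -14 + L*y (h(y, L) = -6 + (L*y - 8) = -6 + (-8 + L*y) = -14 + L*y)
u(n) = (n - 5/n)/(-167 + n) (u(n) = (n - 5/n)/(n - 167) = (n - 5/n)/(-167 + n))
u(h(15, -7)) + (-9108 - 1*(-648)) = (-5 + (-14 - 7*15)**2)/((-14 - 7*15)*(-167 + (-14 - 7*15))) + (-9108 - 1*(-648)) = (-5 + (-14 - 105)**2)/((-14 - 105)*(-167 + (-14 - 105))) + (-9108 + 648) = (-5 + (-119)**2)/((-119)*(-167 - 119)) - 8460 = -1/119*(-5 + 14161)/(-286) - 8460 = -1/119*(-1/286)*14156 - 8460 = 7078/17017 - 8460 = -143956742/17017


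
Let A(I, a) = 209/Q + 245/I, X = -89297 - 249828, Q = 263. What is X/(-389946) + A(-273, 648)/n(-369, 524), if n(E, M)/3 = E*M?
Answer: 84071329793816/96670172030679 ≈ 0.86967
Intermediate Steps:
n(E, M) = 3*E*M (n(E, M) = 3*(E*M) = 3*E*M)
X = -339125
A(I, a) = 209/263 + 245/I
X/(-389946) + A(-273, 648)/n(-369, 524) = -339125/(-389946) + (209/263 + 245/(-273))/((3*(-369)*524)) = -339125*(-1/389946) + (209/263 + 245*(-1/273))/(-580068) = 339125/389946 + (209/263 - 35/39)*(-1/580068) = 339125/389946 - 1054/10257*(-1/580068) = 339125/389946 + 527/2974878738 = 84071329793816/96670172030679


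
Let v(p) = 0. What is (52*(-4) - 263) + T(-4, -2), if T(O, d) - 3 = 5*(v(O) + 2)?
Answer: -458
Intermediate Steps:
T(O, d) = 13 (T(O, d) = 3 + 5*(0 + 2) = 3 + 5*2 = 3 + 10 = 13)
(52*(-4) - 263) + T(-4, -2) = (52*(-4) - 263) + 13 = (-208 - 263) + 13 = -471 + 13 = -458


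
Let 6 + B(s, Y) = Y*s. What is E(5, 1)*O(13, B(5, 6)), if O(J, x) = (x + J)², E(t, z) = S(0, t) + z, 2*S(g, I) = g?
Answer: 1369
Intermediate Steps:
S(g, I) = g/2
B(s, Y) = -6 + Y*s
E(t, z) = z (E(t, z) = (½)*0 + z = 0 + z = z)
O(J, x) = (J + x)²
E(5, 1)*O(13, B(5, 6)) = 1*(13 + (-6 + 6*5))² = 1*(13 + (-6 + 30))² = 1*(13 + 24)² = 1*37² = 1*1369 = 1369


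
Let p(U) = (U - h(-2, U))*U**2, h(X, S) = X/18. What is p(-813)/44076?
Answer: -134323589/11019 ≈ -12190.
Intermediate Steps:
h(X, S) = X/18 (h(X, S) = X*(1/18) = X/18)
p(U) = U**2*(1/9 + U) (p(U) = (U - (-2)/18)*U**2 = (U - 1*(-1/9))*U**2 = (U + 1/9)*U**2 = (1/9 + U)*U**2 = U**2*(1/9 + U))
p(-813)/44076 = ((-813)**2*(1/9 - 813))/44076 = (660969*(-7316/9))*(1/44076) = -537294356*1/44076 = -134323589/11019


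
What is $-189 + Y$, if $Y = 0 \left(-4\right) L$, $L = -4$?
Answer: $-189$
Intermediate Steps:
$Y = 0$ ($Y = 0 \left(-4\right) \left(-4\right) = 0 \left(-4\right) = 0$)
$-189 + Y = -189 + 0 = -189$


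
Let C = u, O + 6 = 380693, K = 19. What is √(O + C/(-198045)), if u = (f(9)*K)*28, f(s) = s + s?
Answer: √20481805027095/7335 ≈ 617.00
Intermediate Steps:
f(s) = 2*s
O = 380687 (O = -6 + 380693 = 380687)
u = 9576 (u = ((2*9)*19)*28 = (18*19)*28 = 342*28 = 9576)
C = 9576
√(O + C/(-198045)) = √(380687 + 9576/(-198045)) = √(380687 + 9576*(-1/198045)) = √(380687 - 1064/22005) = √(8377016371/22005) = √20481805027095/7335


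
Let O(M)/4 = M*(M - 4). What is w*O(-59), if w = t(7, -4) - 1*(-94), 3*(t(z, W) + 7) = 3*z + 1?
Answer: 1402548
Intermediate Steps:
t(z, W) = -20/3 + z (t(z, W) = -7 + (3*z + 1)/3 = -7 + (1 + 3*z)/3 = -7 + (⅓ + z) = -20/3 + z)
O(M) = 4*M*(-4 + M) (O(M) = 4*(M*(M - 4)) = 4*(M*(-4 + M)) = 4*M*(-4 + M))
w = 283/3 (w = (-20/3 + 7) - 1*(-94) = ⅓ + 94 = 283/3 ≈ 94.333)
w*O(-59) = 283*(4*(-59)*(-4 - 59))/3 = 283*(4*(-59)*(-63))/3 = (283/3)*14868 = 1402548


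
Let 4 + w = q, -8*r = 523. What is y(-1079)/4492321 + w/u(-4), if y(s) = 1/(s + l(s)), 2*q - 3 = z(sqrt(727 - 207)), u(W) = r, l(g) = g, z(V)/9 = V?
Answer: 193888573837/5070186219514 - 72*sqrt(130)/523 ≈ -1.5314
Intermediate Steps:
z(V) = 9*V
r = -523/8 (r = -1/8*523 = -523/8 ≈ -65.375)
u(W) = -523/8
q = 3/2 + 9*sqrt(130) (q = 3/2 + (9*sqrt(727 - 207))/2 = 3/2 + (9*sqrt(520))/2 = 3/2 + (9*(2*sqrt(130)))/2 = 3/2 + (18*sqrt(130))/2 = 3/2 + 9*sqrt(130) ≈ 104.12)
y(s) = 1/(2*s) (y(s) = 1/(s + s) = 1/(2*s))
w = -5/2 + 9*sqrt(130) (w = -4 + (3/2 + 9*sqrt(130)) = -5/2 + 9*sqrt(130) ≈ 100.12)
y(-1079)/4492321 + w/u(-4) = ((1/2)/(-1079))/4492321 + (-5/2 + 9*sqrt(130))/(-523/8) = ((1/2)*(-1/1079))*(1/4492321) + (-5/2 + 9*sqrt(130))*(-8/523) = -1/2158*1/4492321 + (20/523 - 72*sqrt(130)/523) = -1/9694428718 + (20/523 - 72*sqrt(130)/523) = 193888573837/5070186219514 - 72*sqrt(130)/523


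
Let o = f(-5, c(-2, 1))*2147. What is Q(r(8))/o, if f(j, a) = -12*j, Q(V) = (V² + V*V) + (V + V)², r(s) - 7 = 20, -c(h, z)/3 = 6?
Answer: 729/21470 ≈ 0.033954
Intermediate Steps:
c(h, z) = -18 (c(h, z) = -3*6 = -18)
r(s) = 27 (r(s) = 7 + 20 = 27)
Q(V) = 6*V² (Q(V) = (V² + V²) + (2*V)² = 2*V² + 4*V² = 6*V²)
o = 128820 (o = -12*(-5)*2147 = 60*2147 = 128820)
Q(r(8))/o = (6*27²)/128820 = (6*729)*(1/128820) = 4374*(1/128820) = 729/21470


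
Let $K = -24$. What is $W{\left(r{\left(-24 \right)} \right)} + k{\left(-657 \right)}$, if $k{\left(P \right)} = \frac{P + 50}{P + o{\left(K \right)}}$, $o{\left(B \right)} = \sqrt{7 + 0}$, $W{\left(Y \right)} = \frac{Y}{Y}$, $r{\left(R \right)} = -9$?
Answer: $\frac{830441}{431642} + \frac{607 \sqrt{7}}{431642} \approx 1.9276$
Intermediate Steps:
$W{\left(Y \right)} = 1$
$o{\left(B \right)} = \sqrt{7}$
$k{\left(P \right)} = \frac{50 + P}{P + \sqrt{7}}$ ($k{\left(P \right)} = \frac{P + 50}{P + \sqrt{7}} = \frac{50 + P}{P + \sqrt{7}}$)
$W{\left(r{\left(-24 \right)} \right)} + k{\left(-657 \right)} = 1 + \frac{50 - 657}{-657 + \sqrt{7}} = 1 + \frac{1}{-657 + \sqrt{7}} \left(-607\right) = 1 - \frac{607}{-657 + \sqrt{7}}$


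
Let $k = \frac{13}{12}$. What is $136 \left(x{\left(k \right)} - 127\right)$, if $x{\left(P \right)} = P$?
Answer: $- \frac{51374}{3} \approx -17125.0$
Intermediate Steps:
$k = \frac{13}{12}$ ($k = 13 \cdot \frac{1}{12} = \frac{13}{12} \approx 1.0833$)
$136 \left(x{\left(k \right)} - 127\right) = 136 \left(\frac{13}{12} - 127\right) = 136 \left(- \frac{1511}{12}\right) = - \frac{51374}{3}$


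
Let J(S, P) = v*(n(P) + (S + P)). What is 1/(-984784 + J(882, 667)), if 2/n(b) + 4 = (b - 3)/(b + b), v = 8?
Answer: -146/141969899 ≈ -1.0284e-6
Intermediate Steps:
n(b) = 2/(-4 + (-3 + b)/(2*b)) (n(b) = 2/(-4 + (b - 3)/(b + b)) = 2/(-4 + (-3 + b)/((2*b))) = 2/(-4 + (-3 + b)*(1/(2*b))) = 2/(-4 + (-3 + b)/(2*b)))
J(S, P) = 8*P + 8*S - 32*P/(3 + 7*P) (J(S, P) = 8*(-4*P/(3 + 7*P) + (S + P)) = 8*(-4*P/(3 + 7*P) + (P + S)) = 8*(P + S - 4*P/(3 + 7*P)) = 8*P + 8*S - 32*P/(3 + 7*P))
1/(-984784 + J(882, 667)) = 1/(-984784 + 8*(-4*667 + (3 + 7*667)*(667 + 882))/(3 + 7*667)) = 1/(-984784 + 8*(-2668 + (3 + 4669)*1549)/(3 + 4669)) = 1/(-984784 + 8*(-2668 + 4672*1549)/4672) = 1/(-984784 + 8*(1/4672)*(-2668 + 7236928)) = 1/(-984784 + 8*(1/4672)*7234260) = 1/(-984784 + 1808565/146) = 1/(-141969899/146) = -146/141969899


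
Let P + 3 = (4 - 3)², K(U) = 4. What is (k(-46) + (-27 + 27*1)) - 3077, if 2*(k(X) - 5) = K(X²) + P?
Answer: -3071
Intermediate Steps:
P = -2 (P = -3 + (4 - 3)² = -3 + 1² = -3 + 1 = -2)
k(X) = 6 (k(X) = 5 + (4 - 2)/2 = 5 + (½)*2 = 5 + 1 = 6)
(k(-46) + (-27 + 27*1)) - 3077 = (6 + (-27 + 27*1)) - 3077 = (6 + (-27 + 27)) - 3077 = (6 + 0) - 3077 = 6 - 3077 = -3071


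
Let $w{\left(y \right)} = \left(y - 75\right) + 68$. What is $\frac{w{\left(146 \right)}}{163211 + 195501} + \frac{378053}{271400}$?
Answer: $\frac{8478117021}{6084652300} \approx 1.3934$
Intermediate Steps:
$w{\left(y \right)} = -7 + y$ ($w{\left(y \right)} = \left(-75 + y\right) + 68 = -7 + y$)
$\frac{w{\left(146 \right)}}{163211 + 195501} + \frac{378053}{271400} = \frac{-7 + 146}{163211 + 195501} + \frac{378053}{271400} = \frac{139}{358712} + 378053 \cdot \frac{1}{271400} = 139 \cdot \frac{1}{358712} + \frac{378053}{271400} = \frac{139}{358712} + \frac{378053}{271400} = \frac{8478117021}{6084652300}$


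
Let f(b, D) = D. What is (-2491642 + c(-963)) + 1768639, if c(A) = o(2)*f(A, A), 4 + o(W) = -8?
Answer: -711447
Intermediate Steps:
o(W) = -12 (o(W) = -4 - 8 = -12)
c(A) = -12*A
(-2491642 + c(-963)) + 1768639 = (-2491642 - 12*(-963)) + 1768639 = (-2491642 + 11556) + 1768639 = -2480086 + 1768639 = -711447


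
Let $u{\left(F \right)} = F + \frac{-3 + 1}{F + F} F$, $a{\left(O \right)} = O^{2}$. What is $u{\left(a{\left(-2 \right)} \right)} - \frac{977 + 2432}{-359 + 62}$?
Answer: $\frac{4300}{297} \approx 14.478$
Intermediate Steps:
$u{\left(F \right)} = -1 + F$ ($u{\left(F \right)} = F + - \frac{2}{2 F} F = F + - 2 \frac{1}{2 F} F = F + - \frac{1}{F} F = F - 1 = -1 + F$)
$u{\left(a{\left(-2 \right)} \right)} - \frac{977 + 2432}{-359 + 62} = \left(-1 + \left(-2\right)^{2}\right) - \frac{977 + 2432}{-359 + 62} = \left(-1 + 4\right) - \frac{3409}{-297} = 3 - 3409 \left(- \frac{1}{297}\right) = 3 - - \frac{3409}{297} = 3 + \frac{3409}{297} = \frac{4300}{297}$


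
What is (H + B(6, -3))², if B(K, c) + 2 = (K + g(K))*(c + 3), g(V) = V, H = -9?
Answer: 121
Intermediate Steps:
B(K, c) = -2 + 2*K*(3 + c) (B(K, c) = -2 + (K + K)*(c + 3) = -2 + (2*K)*(3 + c) = -2 + 2*K*(3 + c))
(H + B(6, -3))² = (-9 + (-2 + 6*6 + 2*6*(-3)))² = (-9 + (-2 + 36 - 36))² = (-9 - 2)² = (-11)² = 121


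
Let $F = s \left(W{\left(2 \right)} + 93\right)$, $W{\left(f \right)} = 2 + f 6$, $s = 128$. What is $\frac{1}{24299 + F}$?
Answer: $\frac{1}{37995} \approx 2.6319 \cdot 10^{-5}$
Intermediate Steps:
$W{\left(f \right)} = 2 + 6 f$
$F = 13696$ ($F = 128 \left(\left(2 + 6 \cdot 2\right) + 93\right) = 128 \left(\left(2 + 12\right) + 93\right) = 128 \left(14 + 93\right) = 128 \cdot 107 = 13696$)
$\frac{1}{24299 + F} = \frac{1}{24299 + 13696} = \frac{1}{37995}$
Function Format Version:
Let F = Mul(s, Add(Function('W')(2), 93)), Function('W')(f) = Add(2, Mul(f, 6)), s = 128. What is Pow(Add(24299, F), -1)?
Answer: Rational(1, 37995) ≈ 2.6319e-5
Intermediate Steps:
Function('W')(f) = Add(2, Mul(6, f))
F = 13696 (F = Mul(128, Add(Add(2, Mul(6, 2)), 93)) = Mul(128, Add(Add(2, 12), 93)) = Mul(128, Add(14, 93)) = Mul(128, 107) = 13696)
Pow(Add(24299, F), -1) = Pow(Add(24299, 13696), -1) = Pow(37995, -1) = Rational(1, 37995)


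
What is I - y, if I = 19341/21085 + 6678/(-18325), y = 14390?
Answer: -1111966471111/77276525 ≈ -14389.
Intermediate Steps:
I = 42723639/77276525 (I = 19341*(1/21085) + 6678*(-1/18325) = 19341/21085 - 6678/18325 = 42723639/77276525 ≈ 0.55287)
I - y = 42723639/77276525 - 1*14390 = 42723639/77276525 - 14390 = -1111966471111/77276525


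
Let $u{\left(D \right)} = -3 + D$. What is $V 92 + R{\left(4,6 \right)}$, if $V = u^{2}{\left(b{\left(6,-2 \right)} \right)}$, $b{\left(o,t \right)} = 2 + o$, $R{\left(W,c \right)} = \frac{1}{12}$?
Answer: $\frac{27601}{12} \approx 2300.1$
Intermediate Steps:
$R{\left(W,c \right)} = \frac{1}{12}$
$V = 25$ ($V = \left(-3 + \left(2 + 6\right)\right)^{2} = \left(-3 + 8\right)^{2} = 5^{2} = 25$)
$V 92 + R{\left(4,6 \right)} = 25 \cdot 92 + \frac{1}{12} = 2300 + \frac{1}{12} = \frac{27601}{12}$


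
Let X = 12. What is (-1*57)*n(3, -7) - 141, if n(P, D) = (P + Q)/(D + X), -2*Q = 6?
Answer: -141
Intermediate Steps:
Q = -3 (Q = -½*6 = -3)
n(P, D) = (-3 + P)/(12 + D) (n(P, D) = (P - 3)/(D + 12) = (-3 + P)/(12 + D))
(-1*57)*n(3, -7) - 141 = (-1*57)*((-3 + 3)/(12 - 7)) - 141 = -57*0/5 - 141 = -57*0 - 141 = 0 - 141 = -141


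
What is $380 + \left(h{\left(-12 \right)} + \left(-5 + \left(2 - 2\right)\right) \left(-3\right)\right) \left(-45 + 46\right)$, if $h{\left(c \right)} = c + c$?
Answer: $371$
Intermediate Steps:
$h{\left(c \right)} = 2 c$
$380 + \left(h{\left(-12 \right)} + \left(-5 + \left(2 - 2\right)\right) \left(-3\right)\right) \left(-45 + 46\right) = 380 + \left(2 \left(-12\right) + \left(-5 + \left(2 - 2\right)\right) \left(-3\right)\right) \left(-45 + 46\right) = 380 + \left(-24 + \left(-5 + 0\right) \left(-3\right)\right) 1 = 380 + \left(-24 - -15\right) 1 = 380 + \left(-24 + 15\right) 1 = 380 - 9 = 371$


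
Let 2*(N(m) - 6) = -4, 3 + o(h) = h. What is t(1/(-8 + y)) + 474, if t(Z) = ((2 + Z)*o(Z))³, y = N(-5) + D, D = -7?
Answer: 475725570/1771561 ≈ 268.53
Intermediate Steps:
o(h) = -3 + h
N(m) = 4 (N(m) = 6 + (½)*(-4) = 6 - 2 = 4)
y = -3 (y = 4 - 7 = -3)
t(Z) = (-3 + Z)³*(2 + Z)³ (t(Z) = ((2 + Z)*(-3 + Z))³ = ((-3 + Z)*(2 + Z))³ = (-3 + Z)³*(2 + Z)³)
t(1/(-8 + y)) + 474 = (-3 + 1/(-8 - 3))³*(2 + 1/(-8 - 3))³ + 474 = (-3 + 1/(-11))³*(2 + 1/(-11))³ + 474 = (-3 - 1/11)³*(2 - 1/11)³ + 474 = (-34/11)³*(21/11)³ + 474 = -39304/1331*9261/1331 + 474 = -363994344/1771561 + 474 = 475725570/1771561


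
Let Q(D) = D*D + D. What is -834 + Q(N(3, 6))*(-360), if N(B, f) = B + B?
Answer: -15954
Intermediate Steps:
N(B, f) = 2*B
Q(D) = D + D**2 (Q(D) = D**2 + D = D + D**2)
-834 + Q(N(3, 6))*(-360) = -834 + ((2*3)*(1 + 2*3))*(-360) = -834 + (6*(1 + 6))*(-360) = -834 + (6*7)*(-360) = -834 + 42*(-360) = -834 - 15120 = -15954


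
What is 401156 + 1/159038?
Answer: 63799047929/159038 ≈ 4.0116e+5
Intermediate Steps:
401156 + 1/159038 = 63799047929/159038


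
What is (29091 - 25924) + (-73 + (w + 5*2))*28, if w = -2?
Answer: 1347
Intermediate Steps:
(29091 - 25924) + (-73 + (w + 5*2))*28 = (29091 - 25924) + (-73 + (-2 + 5*2))*28 = 3167 + (-73 + (-2 + 10))*28 = 3167 + (-73 + 8)*28 = 3167 - 65*28 = 3167 - 1820 = 1347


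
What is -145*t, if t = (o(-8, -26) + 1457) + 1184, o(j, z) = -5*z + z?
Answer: -398025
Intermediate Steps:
o(j, z) = -4*z
t = 2745 (t = (-4*(-26) + 1457) + 1184 = (104 + 1457) + 1184 = 1561 + 1184 = 2745)
-145*t = -145*2745 = -398025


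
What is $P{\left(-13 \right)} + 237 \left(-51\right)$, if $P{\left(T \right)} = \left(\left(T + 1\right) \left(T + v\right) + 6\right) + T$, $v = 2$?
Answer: $-11962$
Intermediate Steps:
$P{\left(T \right)} = 6 + T + \left(1 + T\right) \left(2 + T\right)$ ($P{\left(T \right)} = \left(\left(T + 1\right) \left(T + 2\right) + 6\right) + T = \left(\left(1 + T\right) \left(2 + T\right) + 6\right) + T = \left(6 + \left(1 + T\right) \left(2 + T\right)\right) + T = 6 + T + \left(1 + T\right) \left(2 + T\right)$)
$P{\left(-13 \right)} + 237 \left(-51\right) = \left(8 + \left(-13\right)^{2} + 4 \left(-13\right)\right) + 237 \left(-51\right) = \left(8 + 169 - 52\right) - 12087 = 125 - 12087 = -11962$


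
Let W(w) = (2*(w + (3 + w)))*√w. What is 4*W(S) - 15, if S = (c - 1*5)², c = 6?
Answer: 25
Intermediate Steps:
S = 1 (S = (6 - 1*5)² = (6 - 5)² = 1² = 1)
W(w) = √w*(6 + 4*w) (W(w) = (2*(3 + 2*w))*√w = (6 + 4*w)*√w = √w*(6 + 4*w))
4*W(S) - 15 = 4*(√1*(6 + 4*1)) - 15 = 4*(1*(6 + 4)) - 15 = 4*(1*10) - 15 = 4*10 - 15 = 40 - 15 = 25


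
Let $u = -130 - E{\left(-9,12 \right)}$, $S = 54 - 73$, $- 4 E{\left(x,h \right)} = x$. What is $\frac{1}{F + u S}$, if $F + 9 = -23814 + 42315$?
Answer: $\frac{4}{84019} \approx 4.7608 \cdot 10^{-5}$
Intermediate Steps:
$E{\left(x,h \right)} = - \frac{x}{4}$
$S = -19$
$F = 18492$ ($F = -9 + \left(-23814 + 42315\right) = -9 + 18501 = 18492$)
$u = - \frac{529}{4}$ ($u = -130 - \left(- \frac{1}{4}\right) \left(-9\right) = -130 - \frac{9}{4} = - \frac{529}{4} \approx -132.25$)
$\frac{1}{F + u S} = \frac{1}{18492 - - \frac{10051}{4}} = \frac{1}{18492 + \frac{10051}{4}} = \frac{1}{\frac{84019}{4}} = \frac{4}{84019}$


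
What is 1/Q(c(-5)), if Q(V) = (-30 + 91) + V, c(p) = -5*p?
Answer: 1/86 ≈ 0.011628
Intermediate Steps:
Q(V) = 61 + V
1/Q(c(-5)) = 1/(61 - 5*(-5)) = 1/(61 + 25) = 1/86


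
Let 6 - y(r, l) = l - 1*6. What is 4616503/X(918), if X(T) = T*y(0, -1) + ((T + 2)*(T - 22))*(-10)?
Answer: -4616503/8231266 ≈ -0.56085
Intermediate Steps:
y(r, l) = 12 - l (y(r, l) = 6 - (l - 1*6) = 6 - (l - 6) = 6 - (-6 + l) = 6 + (6 - l) = 12 - l)
X(T) = 13*T - 10*(-22 + T)*(2 + T) (X(T) = T*(12 - 1*(-1)) + ((T + 2)*(T - 22))*(-10) = T*(12 + 1) + ((2 + T)*(-22 + T))*(-10) = T*13 + ((-22 + T)*(2 + T))*(-10) = 13*T - 10*(-22 + T)*(2 + T))
4616503/X(918) = 4616503/(440 - 10*918² + 213*918) = 4616503/(440 - 10*842724 + 195534) = 4616503/(440 - 8427240 + 195534) = 4616503/(-8231266) = 4616503*(-1/8231266) = -4616503/8231266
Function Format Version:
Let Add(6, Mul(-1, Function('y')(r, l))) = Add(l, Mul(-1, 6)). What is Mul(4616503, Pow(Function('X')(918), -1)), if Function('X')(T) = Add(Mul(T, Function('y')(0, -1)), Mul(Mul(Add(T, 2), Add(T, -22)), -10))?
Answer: Rational(-4616503, 8231266) ≈ -0.56085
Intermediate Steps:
Function('y')(r, l) = Add(12, Mul(-1, l)) (Function('y')(r, l) = Add(6, Mul(-1, Add(l, Mul(-1, 6)))) = Add(6, Mul(-1, Add(l, -6))) = Add(6, Mul(-1, Add(-6, l))) = Add(6, Add(6, Mul(-1, l))) = Add(12, Mul(-1, l)))
Function('X')(T) = Add(Mul(13, T), Mul(-10, Add(-22, T), Add(2, T))) (Function('X')(T) = Add(Mul(T, Add(12, Mul(-1, -1))), Mul(Mul(Add(T, 2), Add(T, -22)), -10)) = Add(Mul(T, Add(12, 1)), Mul(Mul(Add(2, T), Add(-22, T)), -10)) = Add(Mul(T, 13), Mul(Mul(Add(-22, T), Add(2, T)), -10)) = Add(Mul(13, T), Mul(-10, Add(-22, T), Add(2, T))))
Mul(4616503, Pow(Function('X')(918), -1)) = Mul(4616503, Pow(Add(440, Mul(-10, Pow(918, 2)), Mul(213, 918)), -1)) = Mul(4616503, Pow(Add(440, Mul(-10, 842724), 195534), -1)) = Mul(4616503, Pow(Add(440, -8427240, 195534), -1)) = Mul(4616503, Pow(-8231266, -1)) = Mul(4616503, Rational(-1, 8231266)) = Rational(-4616503, 8231266)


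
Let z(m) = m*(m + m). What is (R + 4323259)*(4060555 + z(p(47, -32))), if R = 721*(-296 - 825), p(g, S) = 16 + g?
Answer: 14300826127874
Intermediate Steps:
z(m) = 2*m**2 (z(m) = m*(2*m) = 2*m**2)
R = -808241 (R = 721*(-1121) = -808241)
(R + 4323259)*(4060555 + z(p(47, -32))) = (-808241 + 4323259)*(4060555 + 2*(16 + 47)**2) = 3515018*(4060555 + 2*63**2) = 3515018*(4060555 + 2*3969) = 3515018*(4060555 + 7938) = 3515018*4068493 = 14300826127874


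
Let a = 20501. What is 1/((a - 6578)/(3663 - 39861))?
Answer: -4022/1547 ≈ -2.5999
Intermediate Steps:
1/((a - 6578)/(3663 - 39861)) = 1/((20501 - 6578)/(3663 - 39861)) = 1/(13923/(-36198)) = 1/(13923*(-1/36198)) = 1/(-1547/4022) = -4022/1547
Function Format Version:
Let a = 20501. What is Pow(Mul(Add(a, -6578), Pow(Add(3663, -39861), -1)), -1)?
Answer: Rational(-4022, 1547) ≈ -2.5999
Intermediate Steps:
Pow(Mul(Add(a, -6578), Pow(Add(3663, -39861), -1)), -1) = Pow(Mul(Add(20501, -6578), Pow(Add(3663, -39861), -1)), -1) = Pow(Mul(13923, Pow(-36198, -1)), -1) = Pow(Mul(13923, Rational(-1, 36198)), -1) = Pow(Rational(-1547, 4022), -1) = Rational(-4022, 1547)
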